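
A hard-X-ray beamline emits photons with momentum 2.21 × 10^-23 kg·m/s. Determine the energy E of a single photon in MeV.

The photon relation is E = pc, giving E = 6.625 × 10^-15 J.
Converting to MeV: E = 0.04135 MeV ≈ 0.0414 MeV.

0.0414 MeV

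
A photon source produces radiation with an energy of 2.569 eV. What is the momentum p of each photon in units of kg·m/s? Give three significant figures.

(c = 2.99792458 × 10^8 m/s, 1 eV = 1.602176634 × 10^-19 J.)
In SI units: E = 2.569 eV = 4.1160 × 10^-19 J.
For a photon p = E/c, so p = 1.373 × 10^-27 kg·m/s.
So p ≈ 1.37 × 10^-27 kg·m/s.

1.37 × 10^-27 kg·m/s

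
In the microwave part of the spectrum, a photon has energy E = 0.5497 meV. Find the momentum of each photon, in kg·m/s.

(c = 2.99792458·10^8 m/s, 1 eV = 1.602176634·10^-19 J.)
First convert: E = 0.5497 meV = 8.8072·10^-23 J.
Apply p = E/c: p = 2.938·10^-31 kg·m/s.
So p ≈ 2.94·10^-31 kg·m/s.

2.94·10^-31 kg·m/s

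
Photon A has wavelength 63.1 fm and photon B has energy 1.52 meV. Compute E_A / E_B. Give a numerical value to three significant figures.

E_A = 3.148 × 10^-12 J (from wavelength = 63.1 fm, via E = hc/λ).
E_B = 2.435 × 10^-22 J (from energy = 1.52 meV, via E given directly).
Ratio = 3.148 × 10^-12 / 2.435 × 10^-22 = 1.29 × 10^10.

1.29 × 10^10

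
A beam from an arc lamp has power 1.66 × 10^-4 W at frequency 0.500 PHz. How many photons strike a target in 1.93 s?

9.67 × 10^14 photons

Total energy: E_total = P·t = 1.66 × 10^-4 × 1.93 = 3.204 × 10^-4 J.
Per-photon energy: E = 3.313 × 10^-19 J.
N = E_total / E_photon = 9.67 × 10^14.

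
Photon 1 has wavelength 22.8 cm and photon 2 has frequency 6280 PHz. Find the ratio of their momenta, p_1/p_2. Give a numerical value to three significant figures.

p_1 = 2.906 × 10^-33 kg·m/s (from wavelength = 22.8 cm, via p = h/λ).
p_2 = 1.388 × 10^-23 kg·m/s (from frequency = 6280 PHz, via p = hf/c).
Ratio = 2.906 × 10^-33 / 1.388 × 10^-23 = 2.09 × 10^-10.

2.09 × 10^-10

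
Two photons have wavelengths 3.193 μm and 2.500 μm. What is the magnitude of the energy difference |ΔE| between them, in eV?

0.108 eV

Using E = hc/λ: E₁ = 6.2213e-20 J, E₂ = 7.9458e-20 J.
|ΔE| = |6.2213e-20 − 7.9458e-20| = 1.72e-20 J = 0.108 eV.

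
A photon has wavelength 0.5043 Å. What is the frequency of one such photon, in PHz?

First convert: λ = 0.5043 Å = 5.043e-11 m.
Since f = c/λ for a photon, f = 5.945e18 Hz.
Converting to PHz: f = 5945 PHz ≈ 5940 PHz.

5940 PHz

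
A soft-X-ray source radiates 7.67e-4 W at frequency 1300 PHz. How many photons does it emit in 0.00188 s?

1.67e9 photons

Total energy: E_total = P·t = 7.67e-4 × 0.00188 = 1.442e-6 J.
Per-photon energy: E = 8.614e-16 J.
N = E_total / E_photon = 1.67e9.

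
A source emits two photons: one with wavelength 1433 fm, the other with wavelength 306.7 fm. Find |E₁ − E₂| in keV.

3180 keV

Using E = hc/λ: E₁ = 1.3862e-13 J, E₂ = 6.4768e-13 J.
|ΔE| = |1.3862e-13 − 6.4768e-13| = 5.09e-13 J = 3180 keV.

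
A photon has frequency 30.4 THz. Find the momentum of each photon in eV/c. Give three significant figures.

0.126 eV/c

In SI units: f = 30.4 THz = 3.04 × 10^13 Hz.
Apply p = hf/c: p = 6.719 × 10^-29 kg·m/s.
Converting to eV/c: p = 0.1257 eV/c ≈ 0.126 eV/c.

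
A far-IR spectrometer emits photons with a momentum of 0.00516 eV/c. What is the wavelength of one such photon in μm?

(h = 6.62607015e-34 J·s, c = 2.99792458e8 m/s, 1 eV = 1.602176634e-19 J.)
In SI units: p = 0.00516 eV/c = 2.7577e-30 kg·m/s.
For a photon λ = h/p, so λ = 2.403e-4 m.
Converting to μm: λ = 240.3 μm ≈ 240 μm.

240 μm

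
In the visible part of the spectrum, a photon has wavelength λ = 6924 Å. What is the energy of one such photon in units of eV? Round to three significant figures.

(h = 6.62607015 × 10^-34 J·s, c = 2.99792458 × 10^8 m/s, 1 eV = 1.602176634 × 10^-19 J.)
In SI units: λ = 6924 Å = 6.924 × 10^-7 m.
Since E = hc/λ for a photon, E = 2.869 × 10^-19 J.
Converting to eV: E = 1.791 eV ≈ 1.79 eV.

1.79 eV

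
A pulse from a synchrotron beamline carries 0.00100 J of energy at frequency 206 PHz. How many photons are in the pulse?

Per-photon energy: E = 1.365e-16 J (from frequency = 206 PHz).
N = E_total / E_photon = 0.00100 J / 1.365e-16 J = 7.33e12.

7.33e12 photons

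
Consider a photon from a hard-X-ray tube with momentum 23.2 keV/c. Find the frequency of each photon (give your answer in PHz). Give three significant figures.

(h = 6.62607015·10^-34 J·s, c = 2.99792458·10^8 m/s, 1 eV = 1.602176634·10^-19 J.)
Convert to SI: p = 23.2 keV/c = 1.2399·10^-23 kg·m/s.
Since f = pc/h for a photon, f = 5.610·10^18 Hz.
Converting to PHz: f = 5610 PHz ≈ 5610 PHz.

5610 PHz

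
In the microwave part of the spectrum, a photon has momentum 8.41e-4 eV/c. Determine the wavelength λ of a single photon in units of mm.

1.47 mm

First convert: p = 8.41e-4 eV/c = 4.4945e-31 kg·m/s.
The photon relation is λ = h/p, giving λ = 0.001474 m.
Converting to mm: λ = 1.474 mm ≈ 1.47 mm.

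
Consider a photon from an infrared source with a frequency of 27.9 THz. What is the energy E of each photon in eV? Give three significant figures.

0.115 eV

Use h = 6.62607015 × 10^-34 J·s, 1 eV = 1.602176634 × 10^-19 J.
In SI units: f = 27.9 THz = 2.79 × 10^13 Hz.
Since E = hf for a photon, E = 1.849 × 10^-20 J.
Converting to eV: E = 0.1154 eV ≈ 0.115 eV.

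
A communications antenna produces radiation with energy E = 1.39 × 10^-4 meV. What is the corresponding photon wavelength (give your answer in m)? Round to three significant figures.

Convert to SI: E = 1.39 × 10^-4 meV = 2.2270 × 10^-26 J.
Since λ = hc/E for a photon, λ = 8.920 m.
So λ ≈ 8.92 m.

8.92 m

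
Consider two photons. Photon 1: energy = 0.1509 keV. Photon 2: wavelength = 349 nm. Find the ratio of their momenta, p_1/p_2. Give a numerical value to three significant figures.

42.5

p_1 = 8.065 × 10^-26 kg·m/s (from energy = 0.1509 keV, via p = E/c).
p_2 = 1.899 × 10^-27 kg·m/s (from wavelength = 349 nm, via p = h/λ).
Ratio = 8.065 × 10^-26 / 1.899 × 10^-27 = 42.5.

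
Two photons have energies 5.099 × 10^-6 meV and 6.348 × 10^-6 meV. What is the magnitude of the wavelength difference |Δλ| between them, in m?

Using λ = hc/E: λ₁ = 243.15 m, λ₂ = 195.31 m.
|Δλ| = |243.15 − 195.31| = 47.8 m.

47.8 m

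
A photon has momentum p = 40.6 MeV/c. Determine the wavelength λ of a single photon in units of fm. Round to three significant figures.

Take h = 6.62607015e-34 J·s, c = 2.99792458e8 m/s, 1 eV = 1.602176634e-19 J.
First convert: p = 40.6 MeV/c = 2.1698e-20 kg·m/s.
Since λ = h/p for a photon, λ = 3.054e-14 m.
Converting to fm: λ = 30.54 fm ≈ 30.5 fm.

30.5 fm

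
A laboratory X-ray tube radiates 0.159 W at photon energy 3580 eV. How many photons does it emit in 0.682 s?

1.89 × 10^14 photons

Total energy: E_total = P·t = 0.159 × 0.682 = 0.1084 J.
Per-photon energy: E = 5.736 × 10^-16 J.
N = E_total / E_photon = 1.89 × 10^14.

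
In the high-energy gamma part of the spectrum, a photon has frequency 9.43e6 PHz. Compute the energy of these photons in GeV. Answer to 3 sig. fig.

Use h = 6.62607015e-34 J·s, 1 eV = 1.602176634e-19 J.
Convert to SI: f = 9.43e6 PHz = 9.43e21 Hz.
The photon relation is E = hf, giving E = 6.248e-12 J.
Converting to GeV: E = 0.03900 GeV ≈ 0.0390 GeV.

0.0390 GeV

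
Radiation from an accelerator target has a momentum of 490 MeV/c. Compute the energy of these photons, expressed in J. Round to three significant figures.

7.85 × 10^-11 J

In SI units: p = 490 MeV/c = 2.6187 × 10^-19 kg·m/s.
For a photon E = pc, so E = 7.851 × 10^-11 J.
So E ≈ 7.85 × 10^-11 J.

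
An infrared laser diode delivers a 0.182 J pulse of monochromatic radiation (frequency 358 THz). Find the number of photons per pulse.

7.67e17 photons

Per-photon energy: E = 2.372e-19 J (from frequency = 358 THz).
N = E_total / E_photon = 0.182 J / 2.372e-19 J = 7.67e17.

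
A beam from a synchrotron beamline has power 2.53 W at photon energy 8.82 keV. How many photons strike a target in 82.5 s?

1.48 × 10^17 photons

Total energy: E_total = P·t = 2.53 × 82.5 = 208.7 J.
Per-photon energy: E = 1.413 × 10^-15 J.
N = E_total / E_photon = 1.48 × 10^17.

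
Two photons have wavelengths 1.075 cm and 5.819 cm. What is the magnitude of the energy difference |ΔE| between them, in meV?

Using E = hc/λ: E₁ = 1.8479 × 10^-23 J, E₂ = 3.4137 × 10^-24 J.
|ΔE| = |1.8479 × 10^-23 − 3.4137 × 10^-24| = 1.51 × 10^-23 J = 0.0940 meV.

0.0940 meV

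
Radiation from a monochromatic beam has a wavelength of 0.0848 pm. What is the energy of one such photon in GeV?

0.0146 GeV

Take h = 6.62607015 × 10^-34 J·s, c = 2.99792458 × 10^8 m/s, 1 eV = 1.602176634 × 10^-19 J.
First convert: λ = 0.0848 pm = 8.48 × 10^-14 m.
For a photon E = hc/λ, so E = 2.343 × 10^-12 J.
Converting to GeV: E = 0.01462 GeV ≈ 0.0146 GeV.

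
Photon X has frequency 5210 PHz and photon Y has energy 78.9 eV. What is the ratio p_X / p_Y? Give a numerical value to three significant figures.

p_X = 1.152e-23 kg·m/s (from frequency = 5210 PHz, via p = hf/c).
p_Y = 4.217e-26 kg·m/s (from energy = 78.9 eV, via p = E/c).
Ratio = 1.152e-23 / 4.217e-26 = 273.

273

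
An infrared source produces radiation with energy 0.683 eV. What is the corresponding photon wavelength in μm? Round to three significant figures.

1.82 μm

Take h = 6.62607015e-34 J·s, c = 2.99792458e8 m/s, 1 eV = 1.602176634e-19 J.
Convert to SI: E = 0.683 eV = 1.0943e-19 J.
For a photon λ = hc/E, so λ = 1.815e-6 m.
Converting to μm: λ = 1.815 μm ≈ 1.82 μm.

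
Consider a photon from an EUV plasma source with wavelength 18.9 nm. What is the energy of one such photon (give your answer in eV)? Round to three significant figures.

65.6 eV

Convert to SI: λ = 18.9 nm = 1.89e-8 m.
For a photon E = hc/λ, so E = 1.051e-17 J.
Converting to eV: E = 65.60 eV ≈ 65.6 eV.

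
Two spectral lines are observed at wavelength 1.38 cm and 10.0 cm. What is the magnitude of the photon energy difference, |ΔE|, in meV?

0.0774 meV

Using E = hc/λ: E₁ = 1.439e-23 J, E₂ = 1.986e-24 J.
|ΔE| = |1.439e-23 − 1.986e-24| = 1.24e-23 J = 0.0774 meV.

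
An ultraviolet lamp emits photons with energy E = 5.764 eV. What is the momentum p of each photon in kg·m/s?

3.08 × 10^-27 kg·m/s

Take c = 2.99792458 × 10^8 m/s, 1 eV = 1.602176634 × 10^-19 J.
Convert to SI: E = 5.764 eV = 9.2349 × 10^-19 J.
Apply p = E/c: p = 3.080 × 10^-27 kg·m/s.
So p ≈ 3.08 × 10^-27 kg·m/s.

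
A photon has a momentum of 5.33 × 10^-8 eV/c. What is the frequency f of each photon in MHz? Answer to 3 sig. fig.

(h = 6.62607015 × 10^-34 J·s, c = 2.99792458 × 10^8 m/s, 1 eV = 1.602176634 × 10^-19 J.)
First convert: p = 5.33 × 10^-8 eV/c = 2.8485 × 10^-35 kg·m/s.
Apply f = pc/h: f = 1.289 × 10^7 Hz.
Converting to MHz: f = 12.89 MHz ≈ 12.9 MHz.

12.9 MHz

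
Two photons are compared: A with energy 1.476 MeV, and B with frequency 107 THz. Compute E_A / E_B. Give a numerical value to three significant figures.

E_A = 2.365 × 10^-13 J (from energy = 1.476 MeV, via E given directly).
E_B = 7.090 × 10^-20 J (from frequency = 107 THz, via E = hf).
Ratio = 2.365 × 10^-13 / 7.090 × 10^-20 = 3.34 × 10^6.

3.34 × 10^6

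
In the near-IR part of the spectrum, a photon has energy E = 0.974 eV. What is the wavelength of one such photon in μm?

1.27 μm

(h = 6.62607015e-34 J·s, c = 2.99792458e8 m/s, 1 eV = 1.602176634e-19 J.)
In SI units: E = 0.974 eV = 1.5605e-19 J.
Since λ = hc/E for a photon, λ = 1.273e-6 m.
Converting to μm: λ = 1.273 μm ≈ 1.27 μm.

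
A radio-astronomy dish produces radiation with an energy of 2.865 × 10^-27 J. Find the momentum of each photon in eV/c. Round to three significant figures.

(c = 2.99792458 × 10^8 m/s, 1 eV = 1.602176634 × 10^-19 J.)
Apply p = E/c: p = 9.557 × 10^-36 kg·m/s.
Converting to eV/c: p = 1.788 × 10^-8 eV/c ≈ 1.79 × 10^-8 eV/c.

1.79 × 10^-8 eV/c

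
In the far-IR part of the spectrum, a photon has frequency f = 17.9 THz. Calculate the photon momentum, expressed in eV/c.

0.0740 eV/c

In SI units: f = 17.9 THz = 1.79·10^13 Hz.
For a photon p = hf/c, so p = 3.956·10^-29 kg·m/s.
Converting to eV/c: p = 0.07403 eV/c ≈ 0.0740 eV/c.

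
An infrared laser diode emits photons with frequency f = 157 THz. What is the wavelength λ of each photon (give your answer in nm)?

Convert to SI: f = 157 THz = 1.57e14 Hz.
Since λ = c/f for a photon, λ = 1.910e-6 m.
Converting to nm: λ = 1910 nm ≈ 1910 nm.

1910 nm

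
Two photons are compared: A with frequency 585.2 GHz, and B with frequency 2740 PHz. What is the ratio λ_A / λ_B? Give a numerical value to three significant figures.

4.68 × 10^6

λ_A = 5.123 × 10^-4 m (from frequency = 585.2 GHz, via λ = c/f).
λ_B = 1.094 × 10^-10 m (from frequency = 2740 PHz, via λ = c/f).
Ratio = 5.123 × 10^-4 / 1.094 × 10^-10 = 4.68 × 10^6.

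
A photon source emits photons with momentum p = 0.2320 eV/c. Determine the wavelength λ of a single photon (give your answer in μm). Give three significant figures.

5.34 μm

Take h = 6.62607015 × 10^-34 J·s, c = 2.99792458 × 10^8 m/s, 1 eV = 1.602176634 × 10^-19 J.
First convert: p = 0.2320 eV/c = 1.2399 × 10^-28 kg·m/s.
The photon relation is λ = h/p, giving λ = 5.344 × 10^-6 m.
Converting to μm: λ = 5.344 μm ≈ 5.34 μm.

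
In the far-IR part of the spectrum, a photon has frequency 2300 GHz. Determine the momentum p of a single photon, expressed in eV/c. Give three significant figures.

9.51e-3 eV/c

Convert to SI: f = 2300 GHz = 2.3e12 Hz.
Since p = hf/c for a photon, p = 5.084e-30 kg·m/s.
Converting to eV/c: p = 0.009512 eV/c ≈ 9.51e-3 eV/c.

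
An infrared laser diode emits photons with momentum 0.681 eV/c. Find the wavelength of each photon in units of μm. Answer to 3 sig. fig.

1.82 μm

Take h = 6.62607015 × 10^-34 J·s, c = 2.99792458 × 10^8 m/s, 1 eV = 1.602176634 × 10^-19 J.
In SI units: p = 0.681 eV/c = 3.6395 × 10^-28 kg·m/s.
For a photon λ = h/p, so λ = 1.821 × 10^-6 m.
Converting to μm: λ = 1.821 μm ≈ 1.82 μm.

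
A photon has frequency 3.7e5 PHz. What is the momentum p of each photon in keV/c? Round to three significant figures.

1530 keV/c

Convert to SI: f = 3.7e5 PHz = 3.7e20 Hz.
For a photon p = hf/c, so p = 8.178e-22 kg·m/s.
Converting to keV/c: p = 1530 keV/c ≈ 1530 keV/c.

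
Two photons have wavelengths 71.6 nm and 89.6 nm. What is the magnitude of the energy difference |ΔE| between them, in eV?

3.48 eV

Using E = hc/λ: E₁ = 2.774 × 10^-18 J, E₂ = 2.217 × 10^-18 J.
|ΔE| = |2.774 × 10^-18 − 2.217 × 10^-18| = 5.57 × 10^-19 J = 3.48 eV.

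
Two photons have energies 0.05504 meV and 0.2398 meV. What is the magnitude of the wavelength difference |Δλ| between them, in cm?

1.74 cm

Using λ = hc/E: λ₁ = 0.022526 m, λ₂ = 0.0051703 m.
|Δλ| = |0.022526 − 0.0051703| = 0.0174 m = 1.74 cm.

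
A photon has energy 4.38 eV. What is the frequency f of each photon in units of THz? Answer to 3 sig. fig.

1060 THz

Use h = 6.62607015e-34 J·s, 1 eV = 1.602176634e-19 J.
Convert to SI: E = 4.38 eV = 7.0175e-19 J.
The photon relation is f = E/h, giving f = 1.059e15 Hz.
Converting to THz: f = 1059 THz ≈ 1060 THz.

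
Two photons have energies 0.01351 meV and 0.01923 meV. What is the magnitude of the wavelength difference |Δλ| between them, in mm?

Using λ = hc/E: λ₁ = 0.091772 m, λ₂ = 0.064474 m.
|Δλ| = |0.091772 − 0.064474| = 0.0273 m = 27.3 mm.

27.3 mm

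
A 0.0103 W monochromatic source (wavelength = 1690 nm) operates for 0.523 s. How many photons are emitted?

Total energy: E_total = P·t = 0.0103 × 0.523 = 0.005387 J.
Per-photon energy: E = 1.175e-19 J.
N = E_total / E_photon = 4.58e16.

4.58e16 photons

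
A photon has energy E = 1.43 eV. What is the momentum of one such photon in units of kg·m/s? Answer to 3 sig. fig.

7.64 × 10^-28 kg·m/s

Use c = 2.99792458 × 10^8 m/s, 1 eV = 1.602176634 × 10^-19 J.
First convert: E = 1.43 eV = 2.2911 × 10^-19 J.
For a photon p = E/c, so p = 7.642 × 10^-28 kg·m/s.
So p ≈ 7.64 × 10^-28 kg·m/s.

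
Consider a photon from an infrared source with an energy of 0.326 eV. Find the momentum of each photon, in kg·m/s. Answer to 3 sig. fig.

1.74 × 10^-28 kg·m/s

Convert to SI: E = 0.326 eV = 5.2231 × 10^-20 J.
For a photon p = E/c, so p = 1.742 × 10^-28 kg·m/s.
So p ≈ 1.74 × 10^-28 kg·m/s.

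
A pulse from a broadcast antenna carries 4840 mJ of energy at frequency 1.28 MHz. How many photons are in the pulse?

5.71 × 10^27 photons

Per-photon energy: E = 8.481 × 10^-28 J (from frequency = 1.28 MHz).
N = E_total / E_photon = 4.84 J / 8.481 × 10^-28 J = 5.71 × 10^27.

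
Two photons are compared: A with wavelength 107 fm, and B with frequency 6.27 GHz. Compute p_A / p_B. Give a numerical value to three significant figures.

p_A = 6.193·10^-21 kg·m/s (from wavelength = 107 fm, via p = h/λ).
p_B = 1.386·10^-32 kg·m/s (from frequency = 6.27 GHz, via p = hf/c).
Ratio = 6.193·10^-21 / 1.386·10^-32 = 4.47·10^11.

4.47·10^11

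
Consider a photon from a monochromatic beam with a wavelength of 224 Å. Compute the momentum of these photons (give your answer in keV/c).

First convert: λ = 224 Å = 2.24 × 10^-8 m.
The photon relation is p = h/λ, giving p = 2.958 × 10^-26 kg·m/s.
Converting to keV/c: p = 0.05535 keV/c ≈ 0.0554 keV/c.

0.0554 keV/c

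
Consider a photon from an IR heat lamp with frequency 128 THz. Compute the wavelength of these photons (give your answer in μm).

2.34 μm

Use c = 2.99792458·10^8 m/s.
First convert: f = 128 THz = 1.28·10^14 Hz.
The photon relation is λ = c/f, giving λ = 2.342·10^-6 m.
Converting to μm: λ = 2.342 μm ≈ 2.34 μm.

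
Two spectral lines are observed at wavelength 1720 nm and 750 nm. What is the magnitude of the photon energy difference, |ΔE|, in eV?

0.932 eV

Using E = hc/λ: E₁ = 1.155e-19 J, E₂ = 2.649e-19 J.
|ΔE| = |1.155e-19 − 2.649e-19| = 1.49e-19 J = 0.932 eV.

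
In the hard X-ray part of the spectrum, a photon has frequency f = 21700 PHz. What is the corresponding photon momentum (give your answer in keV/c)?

Take h = 6.62607015 × 10^-34 J·s, c = 2.99792458 × 10^8 m/s, 1 eV = 1.602176634 × 10^-19 J.
First convert: f = 21700 PHz = 2.17 × 10^19 Hz.
Since p = hf/c for a photon, p = 4.796 × 10^-23 kg·m/s.
Converting to keV/c: p = 89.74 keV/c ≈ 89.7 keV/c.

89.7 keV/c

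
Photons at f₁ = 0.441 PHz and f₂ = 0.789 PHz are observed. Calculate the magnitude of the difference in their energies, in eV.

Using E = hf: E₁ = 2.922e-19 J, E₂ = 5.228e-19 J.
|ΔE| = |2.922e-19 − 5.228e-19| = 2.31e-19 J = 1.44 eV.

1.44 eV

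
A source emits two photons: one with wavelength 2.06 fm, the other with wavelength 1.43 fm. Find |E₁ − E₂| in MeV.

Using E = hc/λ: E₁ = 9.643e-11 J, E₂ = 1.389e-10 J.
|ΔE| = |9.643e-11 − 1.389e-10| = 4.25e-11 J = 265 MeV.

265 MeV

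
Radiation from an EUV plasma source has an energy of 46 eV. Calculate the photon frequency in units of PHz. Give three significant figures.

Take h = 6.62607015·10^-34 J·s, 1 eV = 1.602176634·10^-19 J.
Convert to SI: E = 46 eV = 7.3700·10^-18 J.
For a photon f = E/h, so f = 1.112·10^16 Hz.
Converting to PHz: f = 11.12 PHz ≈ 11.1 PHz.

11.1 PHz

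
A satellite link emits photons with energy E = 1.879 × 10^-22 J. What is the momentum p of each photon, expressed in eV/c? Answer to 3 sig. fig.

1.17 × 10^-3 eV/c

(c = 2.99792458 × 10^8 m/s, 1 eV = 1.602176634 × 10^-19 J.)
The photon relation is p = E/c, giving p = 6.268 × 10^-31 kg·m/s.
Converting to eV/c: p = 0.001173 eV/c ≈ 1.17 × 10^-3 eV/c.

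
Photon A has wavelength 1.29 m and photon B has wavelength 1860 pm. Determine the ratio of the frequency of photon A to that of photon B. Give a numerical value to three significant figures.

f_A = 2.324 × 10^8 Hz (from wavelength = 1.29 m, via f = c/λ).
f_B = 1.612 × 10^17 Hz (from wavelength = 1860 pm, via f = c/λ).
Ratio = 2.324 × 10^8 / 1.612 × 10^17 = 1.44 × 10^-9.

1.44 × 10^-9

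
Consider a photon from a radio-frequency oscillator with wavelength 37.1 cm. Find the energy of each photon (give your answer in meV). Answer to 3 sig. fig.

(h = 6.62607015 × 10^-34 J·s, c = 2.99792458 × 10^8 m/s, 1 eV = 1.602176634 × 10^-19 J.)
Convert to SI: λ = 37.1 cm = 0.371 m.
For a photon E = hc/λ, so E = 5.354 × 10^-25 J.
Converting to meV: E = 0.003342 meV ≈ 3.34 × 10^-3 meV.

3.34 × 10^-3 meV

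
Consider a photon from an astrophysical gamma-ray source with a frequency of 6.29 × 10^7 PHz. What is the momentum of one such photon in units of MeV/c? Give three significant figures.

Take h = 6.62607015 × 10^-34 J·s, c = 2.99792458 × 10^8 m/s, 1 eV = 1.602176634 × 10^-19 J.
In SI units: f = 6.29 × 10^7 PHz = 6.29 × 10^22 Hz.
For a photon p = hf/c, so p = 1.390 × 10^-19 kg·m/s.
Converting to MeV/c: p = 260.1 MeV/c ≈ 260 MeV/c.

260 MeV/c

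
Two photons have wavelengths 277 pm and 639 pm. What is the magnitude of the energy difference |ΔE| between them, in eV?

2540 eV

Using E = hc/λ: E₁ = 7.171e-16 J, E₂ = 3.109e-16 J.
|ΔE| = |7.171e-16 − 3.109e-16| = 4.06e-16 J = 2540 eV.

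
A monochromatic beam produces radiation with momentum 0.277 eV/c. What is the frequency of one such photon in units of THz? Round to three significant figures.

67.0 THz

In SI units: p = 0.277 eV/c = 1.4804·10^-28 kg·m/s.
For a photon f = pc/h, so f = 6.698·10^13 Hz.
Converting to THz: f = 66.98 THz ≈ 67.0 THz.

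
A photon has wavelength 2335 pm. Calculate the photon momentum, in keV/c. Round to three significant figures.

Take h = 6.62607015·10^-34 J·s, c = 2.99792458·10^8 m/s, 1 eV = 1.602176634·10^-19 J.
First convert: λ = 2335 pm = 2.335·10^-9 m.
Since p = h/λ for a photon, p = 2.838·10^-25 kg·m/s.
Converting to keV/c: p = 0.5310 keV/c ≈ 0.531 keV/c.

0.531 keV/c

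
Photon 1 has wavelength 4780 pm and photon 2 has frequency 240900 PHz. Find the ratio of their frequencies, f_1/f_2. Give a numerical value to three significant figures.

2.60e-4

f_1 = 6.272e16 Hz (from wavelength = 4780 pm, via f = c/λ).
f_2 = 2.409e20 Hz (from frequency = 240900 PHz, via f given directly).
Ratio = 6.272e16 / 2.409e20 = 2.60e-4.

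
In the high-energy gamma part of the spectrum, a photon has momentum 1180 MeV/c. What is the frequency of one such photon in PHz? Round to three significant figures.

2.85e8 PHz

Convert to SI: p = 1180 MeV/c = 6.3063e-19 kg·m/s.
For a photon f = pc/h, so f = 2.853e23 Hz.
Converting to PHz: f = 2.853e8 PHz ≈ 2.85e8 PHz.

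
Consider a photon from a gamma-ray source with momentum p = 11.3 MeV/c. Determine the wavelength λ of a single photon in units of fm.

Use h = 6.62607015 × 10^-34 J·s, c = 2.99792458 × 10^8 m/s, 1 eV = 1.602176634 × 10^-19 J.
First convert: p = 11.3 MeV/c = 6.0390 × 10^-21 kg·m/s.
For a photon λ = h/p, so λ = 1.097 × 10^-13 m.
Converting to fm: λ = 109.7 fm ≈ 110 fm.

110 fm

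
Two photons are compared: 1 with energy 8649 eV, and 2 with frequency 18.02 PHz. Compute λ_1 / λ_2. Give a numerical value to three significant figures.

λ_1 = 1.434e-10 m (from energy = 8649 eV, via λ = hc/E).
λ_2 = 1.664e-8 m (from frequency = 18.02 PHz, via λ = c/f).
Ratio = 1.434e-10 / 1.664e-8 = 8.62e-3.

8.62e-3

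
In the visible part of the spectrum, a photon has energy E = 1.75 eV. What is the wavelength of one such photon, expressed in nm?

708 nm

In SI units: E = 1.75 eV = 2.8038e-19 J.
Apply λ = hc/E: λ = 7.085e-7 m.
Converting to nm: λ = 708.5 nm ≈ 708 nm.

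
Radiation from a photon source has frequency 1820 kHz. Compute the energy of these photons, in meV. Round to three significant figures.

7.53 × 10^-6 meV

Take h = 6.62607015 × 10^-34 J·s, 1 eV = 1.602176634 × 10^-19 J.
Convert to SI: f = 1820 kHz = 1.82 × 10^6 Hz.
Apply E = hf: E = 1.206 × 10^-27 J.
Converting to meV: E = 7.527 × 10^-6 meV ≈ 7.53 × 10^-6 meV.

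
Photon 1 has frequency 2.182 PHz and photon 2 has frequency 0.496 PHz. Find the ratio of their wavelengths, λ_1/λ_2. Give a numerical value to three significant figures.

λ_1 = 1.374e-7 m (from frequency = 2.182 PHz, via λ = c/f).
λ_2 = 6.044e-7 m (from frequency = 0.496 PHz, via λ = c/f).
Ratio = 1.374e-7 / 6.044e-7 = 0.227.

0.227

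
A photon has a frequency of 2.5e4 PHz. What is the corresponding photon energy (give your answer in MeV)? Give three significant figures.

0.103 MeV

Use h = 6.62607015e-34 J·s, 1 eV = 1.602176634e-19 J.
In SI units: f = 2.5e4 PHz = 2.5e19 Hz.
Since E = hf for a photon, E = 1.657e-14 J.
Converting to MeV: E = 0.1034 MeV ≈ 0.103 MeV.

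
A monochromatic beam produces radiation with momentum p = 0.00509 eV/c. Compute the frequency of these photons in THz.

1.23 THz

First convert: p = 0.00509 eV/c = 2.7202e-30 kg·m/s.
Apply f = pc/h: f = 1.231e12 Hz.
Converting to THz: f = 1.231 THz ≈ 1.23 THz.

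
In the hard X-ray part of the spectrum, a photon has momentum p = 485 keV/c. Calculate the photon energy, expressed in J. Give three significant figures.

7.77 × 10^-14 J

(c = 2.99792458 × 10^8 m/s, 1 eV = 1.602176634 × 10^-19 J.)
Convert to SI: p = 485 keV/c = 2.5920 × 10^-22 kg·m/s.
The photon relation is E = pc, giving E = 7.771 × 10^-14 J.
So E ≈ 7.77 × 10^-14 J.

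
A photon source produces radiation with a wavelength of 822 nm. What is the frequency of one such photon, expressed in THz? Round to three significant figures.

365 THz

Convert to SI: λ = 822 nm = 8.22e-7 m.
The photon relation is f = c/λ, giving f = 3.647e14 Hz.
Converting to THz: f = 364.7 THz ≈ 365 THz.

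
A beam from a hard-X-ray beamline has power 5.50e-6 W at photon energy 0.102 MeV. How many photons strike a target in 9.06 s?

3.05e9 photons

Total energy: E_total = P·t = 5.50e-6 × 9.06 = 4.983e-5 J.
Per-photon energy: E = 1.634e-14 J.
N = E_total / E_photon = 3.05e9.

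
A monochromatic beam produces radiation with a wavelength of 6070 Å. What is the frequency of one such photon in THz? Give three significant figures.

(c = 2.99792458 × 10^8 m/s.)
Convert to SI: λ = 6070 Å = 6.07 × 10^-7 m.
The photon relation is f = c/λ, giving f = 4.939 × 10^14 Hz.
Converting to THz: f = 493.9 THz ≈ 494 THz.

494 THz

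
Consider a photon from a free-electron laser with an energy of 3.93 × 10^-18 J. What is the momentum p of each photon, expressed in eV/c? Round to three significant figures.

(c = 2.99792458 × 10^8 m/s, 1 eV = 1.602176634 × 10^-19 J.)
Apply p = E/c: p = 1.311 × 10^-26 kg·m/s.
Converting to eV/c: p = 24.53 eV/c ≈ 24.5 eV/c.

24.5 eV/c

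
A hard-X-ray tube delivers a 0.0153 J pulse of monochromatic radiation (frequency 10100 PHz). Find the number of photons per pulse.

2.29e12 photons

Per-photon energy: E = 6.692e-15 J (from frequency = 10100 PHz).
N = E_total / E_photon = 0.0153 J / 6.692e-15 J = 2.29e12.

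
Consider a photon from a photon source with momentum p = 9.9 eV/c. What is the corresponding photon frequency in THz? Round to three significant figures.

(h = 6.62607015 × 10^-34 J·s, c = 2.99792458 × 10^8 m/s, 1 eV = 1.602176634 × 10^-19 J.)
In SI units: p = 9.9 eV/c = 5.2908 × 10^-27 kg·m/s.
Since f = pc/h for a photon, f = 2.394 × 10^15 Hz.
Converting to THz: f = 2394 THz ≈ 2390 THz.

2390 THz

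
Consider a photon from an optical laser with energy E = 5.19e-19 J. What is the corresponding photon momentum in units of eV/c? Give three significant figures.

3.24 eV/c

(c = 2.99792458e8 m/s, 1 eV = 1.602176634e-19 J.)
The photon relation is p = E/c, giving p = 1.731e-27 kg·m/s.
Converting to eV/c: p = 3.239 eV/c ≈ 3.24 eV/c.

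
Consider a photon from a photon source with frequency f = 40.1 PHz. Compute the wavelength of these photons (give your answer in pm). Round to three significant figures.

7480 pm

(c = 2.99792458e8 m/s.)
In SI units: f = 40.1 PHz = 4.01e16 Hz.
The photon relation is λ = c/f, giving λ = 7.476e-9 m.
Converting to pm: λ = 7476 pm ≈ 7480 pm.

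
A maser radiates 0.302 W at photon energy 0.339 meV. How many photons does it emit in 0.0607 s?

Total energy: E_total = P·t = 0.302 × 0.0607 = 0.01833 J.
Per-photon energy: E = 5.431·10^-23 J.
N = E_total / E_photon = 3.38·10^20.

3.38·10^20 photons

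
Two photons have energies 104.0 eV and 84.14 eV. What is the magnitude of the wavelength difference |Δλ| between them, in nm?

Using λ = hc/E: λ₁ = 1.1922e-8 m, λ₂ = 1.4735e-8 m.
|Δλ| = |1.1922e-8 − 1.4735e-8| = 2.81e-9 m = 2.81 nm.

2.81 nm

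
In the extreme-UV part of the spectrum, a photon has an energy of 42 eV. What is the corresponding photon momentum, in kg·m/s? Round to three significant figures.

2.24 × 10^-26 kg·m/s

Take c = 2.99792458 × 10^8 m/s, 1 eV = 1.602176634 × 10^-19 J.
First convert: E = 42 eV = 6.7291 × 10^-18 J.
Since p = E/c for a photon, p = 2.245 × 10^-26 kg·m/s.
So p ≈ 2.24 × 10^-26 kg·m/s.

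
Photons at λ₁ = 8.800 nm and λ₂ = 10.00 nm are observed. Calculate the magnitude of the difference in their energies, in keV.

0.0169 keV

Using E = hc/λ: E₁ = 2.2573e-17 J, E₂ = 1.9864e-17 J.
|ΔE| = |2.2573e-17 − 1.9864e-17| = 2.71e-18 J = 0.0169 keV.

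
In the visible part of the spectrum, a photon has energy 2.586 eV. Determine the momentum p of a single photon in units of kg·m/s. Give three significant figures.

1.38 × 10^-27 kg·m/s

Take c = 2.99792458 × 10^8 m/s, 1 eV = 1.602176634 × 10^-19 J.
In SI units: E = 2.586 eV = 4.1432 × 10^-19 J.
The photon relation is p = E/c, giving p = 1.382 × 10^-27 kg·m/s.
So p ≈ 1.38 × 10^-27 kg·m/s.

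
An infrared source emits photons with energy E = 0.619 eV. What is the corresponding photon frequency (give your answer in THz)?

150 THz

First convert: E = 0.619 eV = 9.9175e-20 J.
Apply f = E/h: f = 1.497e14 Hz.
Converting to THz: f = 149.7 THz ≈ 150 THz.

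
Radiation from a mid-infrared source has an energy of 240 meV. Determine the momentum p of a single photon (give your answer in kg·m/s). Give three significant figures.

1.28 × 10^-28 kg·m/s

Convert to SI: E = 240 meV = 3.8452 × 10^-20 J.
For a photon p = E/c, so p = 1.283 × 10^-28 kg·m/s.
So p ≈ 1.28 × 10^-28 kg·m/s.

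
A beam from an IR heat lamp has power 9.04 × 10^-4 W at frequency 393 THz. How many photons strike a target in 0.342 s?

Total energy: E_total = P·t = 9.04 × 10^-4 × 0.342 = 3.092 × 10^-4 J.
Per-photon energy: E = 2.604 × 10^-19 J.
N = E_total / E_photon = 1.19 × 10^15.

1.19 × 10^15 photons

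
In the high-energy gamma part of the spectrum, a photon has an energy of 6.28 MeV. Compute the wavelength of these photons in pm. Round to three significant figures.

0.197 pm

Take h = 6.62607015 × 10^-34 J·s, c = 2.99792458 × 10^8 m/s, 1 eV = 1.602176634 × 10^-19 J.
In SI units: E = 6.28 MeV = 1.0062 × 10^-12 J.
The photon relation is λ = hc/E, giving λ = 1.974 × 10^-13 m.
Converting to pm: λ = 0.1974 pm ≈ 0.197 pm.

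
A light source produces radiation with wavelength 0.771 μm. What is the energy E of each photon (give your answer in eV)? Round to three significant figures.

First convert: λ = 0.771 μm = 7.71e-7 m.
The photon relation is E = hc/λ, giving E = 2.576e-19 J.
Converting to eV: E = 1.608 eV ≈ 1.61 eV.

1.61 eV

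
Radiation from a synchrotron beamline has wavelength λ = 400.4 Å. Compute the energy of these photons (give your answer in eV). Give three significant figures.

31.0 eV

Use h = 6.62607015e-34 J·s, c = 2.99792458e8 m/s, 1 eV = 1.602176634e-19 J.
First convert: λ = 400.4 Å = 4.004e-8 m.
The photon relation is E = hc/λ, giving E = 4.961e-18 J.
Converting to eV: E = 30.97 eV ≈ 31.0 eV.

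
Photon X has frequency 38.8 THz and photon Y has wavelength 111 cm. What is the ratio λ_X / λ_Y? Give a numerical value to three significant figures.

λ_X = 7.727e-6 m (from frequency = 38.8 THz, via λ = c/f).
λ_Y = 1.110 m (from wavelength = 111 cm, via λ given directly).
Ratio = 7.727e-6 / 1.110 = 6.96e-6.

6.96e-6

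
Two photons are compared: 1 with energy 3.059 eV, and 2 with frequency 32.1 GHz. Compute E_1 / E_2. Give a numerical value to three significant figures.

2.30 × 10^4

E_1 = 4.901 × 10^-19 J (from energy = 3.059 eV, via E given directly).
E_2 = 2.127 × 10^-23 J (from frequency = 32.1 GHz, via E = hf).
Ratio = 4.901 × 10^-19 / 2.127 × 10^-23 = 2.30 × 10^4.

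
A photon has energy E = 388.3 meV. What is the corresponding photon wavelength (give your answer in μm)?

3.19 μm

Take h = 6.62607015e-34 J·s, c = 2.99792458e8 m/s, 1 eV = 1.602176634e-19 J.
In SI units: E = 388.3 meV = 6.2213e-20 J.
The photon relation is λ = hc/E, giving λ = 3.193e-6 m.
Converting to μm: λ = 3.193 μm ≈ 3.19 μm.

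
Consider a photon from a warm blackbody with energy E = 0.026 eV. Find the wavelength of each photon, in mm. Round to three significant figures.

0.0477 mm

(h = 6.62607015 × 10^-34 J·s, c = 2.99792458 × 10^8 m/s, 1 eV = 1.602176634 × 10^-19 J.)
First convert: E = 0.026 eV = 4.1657 × 10^-21 J.
Since λ = hc/E for a photon, λ = 4.769 × 10^-5 m.
Converting to mm: λ = 0.04769 mm ≈ 0.0477 mm.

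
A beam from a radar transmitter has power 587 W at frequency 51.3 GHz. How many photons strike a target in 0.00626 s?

Total energy: E_total = P·t = 587 × 0.00626 = 3.675 J.
Per-photon energy: E = 3.399 × 10^-23 J.
N = E_total / E_photon = 1.08 × 10^23.

1.08 × 10^23 photons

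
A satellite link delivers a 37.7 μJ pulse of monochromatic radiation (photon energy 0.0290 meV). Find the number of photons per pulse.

Per-photon energy: E = 4.646e-24 J (from energy = 0.0290 meV).
N = E_total / E_photon = 3.77e-5 J / 4.646e-24 J = 8.11e18.

8.11e18 photons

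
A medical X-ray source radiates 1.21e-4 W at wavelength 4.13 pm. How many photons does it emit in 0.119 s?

2.99e8 photons

Total energy: E_total = P·t = 1.21e-4 × 0.119 = 1.440e-5 J.
Per-photon energy: E = 4.810e-14 J.
N = E_total / E_photon = 2.99e8.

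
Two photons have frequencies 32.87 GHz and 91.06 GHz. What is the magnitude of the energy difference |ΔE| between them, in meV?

Using E = hf: E₁ = 2.1780e-23 J, E₂ = 6.0337e-23 J.
|ΔE| = |2.1780e-23 − 6.0337e-23| = 3.86e-23 J = 0.241 meV.

0.241 meV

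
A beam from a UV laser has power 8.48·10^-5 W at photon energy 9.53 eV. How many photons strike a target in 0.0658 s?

3.65·10^12 photons

Total energy: E_total = P·t = 8.48·10^-5 × 0.0658 = 5.580·10^-6 J.
Per-photon energy: E = 1.527·10^-18 J.
N = E_total / E_photon = 3.65·10^12.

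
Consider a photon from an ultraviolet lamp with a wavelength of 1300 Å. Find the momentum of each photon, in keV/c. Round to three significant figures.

9.54 × 10^-3 keV/c

First convert: λ = 1300 Å = 1.3 × 10^-7 m.
For a photon p = h/λ, so p = 5.097 × 10^-27 kg·m/s.
Converting to keV/c: p = 0.009537 keV/c ≈ 9.54 × 10^-3 keV/c.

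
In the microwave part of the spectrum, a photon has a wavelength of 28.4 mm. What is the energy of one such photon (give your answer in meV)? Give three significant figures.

Take h = 6.62607015 × 10^-34 J·s, c = 2.99792458 × 10^8 m/s, 1 eV = 1.602176634 × 10^-19 J.
First convert: λ = 28.4 mm = 0.0284 m.
Since E = hc/λ for a photon, E = 6.995 × 10^-24 J.
Converting to meV: E = 0.04366 meV ≈ 0.0437 meV.

0.0437 meV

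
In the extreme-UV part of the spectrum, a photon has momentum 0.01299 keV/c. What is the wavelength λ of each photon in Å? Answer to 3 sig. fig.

Use h = 6.62607015e-34 J·s, c = 2.99792458e8 m/s, 1 eV = 1.602176634e-19 J.
Convert to SI: p = 0.01299 keV/c = 6.9422e-27 kg·m/s.
Apply λ = h/p: λ = 9.545e-8 m.
Converting to Å: λ = 954.5 Å ≈ 954 Å.

954 Å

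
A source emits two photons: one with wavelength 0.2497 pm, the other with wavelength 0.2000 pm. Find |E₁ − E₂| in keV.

Using E = hc/λ: E₁ = 7.9553e-13 J, E₂ = 9.9322e-13 J.
|ΔE| = |7.9553e-13 − 9.9322e-13| = 1.98e-13 J = 1230 keV.

1230 keV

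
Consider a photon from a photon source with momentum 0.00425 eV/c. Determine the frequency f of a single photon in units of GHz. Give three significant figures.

First convert: p = 0.00425 eV/c = 2.2713e-30 kg·m/s.
The photon relation is f = pc/h, giving f = 1.028e12 Hz.
Converting to GHz: f = 1028 GHz ≈ 1030 GHz.

1030 GHz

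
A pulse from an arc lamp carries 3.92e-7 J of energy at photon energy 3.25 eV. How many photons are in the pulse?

Per-photon energy: E = 5.207e-19 J (from energy = 3.25 eV).
N = E_total / E_photon = 3.92e-7 J / 5.207e-19 J = 7.53e11.

7.53e11 photons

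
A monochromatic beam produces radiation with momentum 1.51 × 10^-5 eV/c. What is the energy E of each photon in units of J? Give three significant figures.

Convert to SI: p = 1.51 × 10^-5 eV/c = 8.0699 × 10^-33 kg·m/s.
The photon relation is E = pc, giving E = 2.419 × 10^-24 J.
So E ≈ 2.42 × 10^-24 J.

2.42 × 10^-24 J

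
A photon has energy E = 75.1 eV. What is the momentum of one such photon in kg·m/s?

Convert to SI: E = 75.1 eV = 1.2032e-17 J.
Apply p = E/c: p = 4.014e-26 kg·m/s.
So p ≈ 4.01e-26 kg·m/s.

4.01e-26 kg·m/s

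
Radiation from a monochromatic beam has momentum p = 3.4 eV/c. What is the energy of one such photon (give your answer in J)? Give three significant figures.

(c = 2.99792458e8 m/s, 1 eV = 1.602176634e-19 J.)
First convert: p = 3.4 eV/c = 1.8171e-27 kg·m/s.
Apply E = pc: E = 5.447e-19 J.
So E ≈ 5.45e-19 J.

5.45e-19 J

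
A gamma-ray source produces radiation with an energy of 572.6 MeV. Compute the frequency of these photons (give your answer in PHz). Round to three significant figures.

Take h = 6.62607015 × 10^-34 J·s, 1 eV = 1.602176634 × 10^-19 J.
In SI units: E = 572.6 MeV = 9.1741 × 10^-11 J.
For a photon f = E/h, so f = 1.385 × 10^23 Hz.
Converting to PHz: f = 1.385 × 10^8 PHz ≈ 1.38 × 10^8 PHz.

1.38 × 10^8 PHz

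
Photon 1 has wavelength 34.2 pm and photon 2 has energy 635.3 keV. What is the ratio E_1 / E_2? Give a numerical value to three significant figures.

E_1 = 5.808 × 10^-15 J (from wavelength = 34.2 pm, via E = hc/λ).
E_2 = 1.018 × 10^-13 J (from energy = 635.3 keV, via E given directly).
Ratio = 5.808 × 10^-15 / 1.018 × 10^-13 = 0.0571.

0.0571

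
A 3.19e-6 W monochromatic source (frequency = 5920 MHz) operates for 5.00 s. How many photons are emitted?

Total energy: E_total = P·t = 3.19e-6 × 5.00 = 1.595e-5 J.
Per-photon energy: E = 3.923e-24 J.
N = E_total / E_photon = 4.07e18.

4.07e18 photons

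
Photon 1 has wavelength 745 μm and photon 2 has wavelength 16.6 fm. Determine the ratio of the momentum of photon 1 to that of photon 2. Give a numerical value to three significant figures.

2.23 × 10^-11

p_1 = 8.894 × 10^-31 kg·m/s (from wavelength = 745 μm, via p = h/λ).
p_2 = 3.992 × 10^-20 kg·m/s (from wavelength = 16.6 fm, via p = h/λ).
Ratio = 8.894 × 10^-31 / 3.992 × 10^-20 = 2.23 × 10^-11.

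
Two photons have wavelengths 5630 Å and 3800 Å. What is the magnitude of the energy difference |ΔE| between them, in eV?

Using E = hc/λ: E₁ = 3.528e-19 J, E₂ = 5.227e-19 J.
|ΔE| = |3.528e-19 − 5.227e-19| = 1.70e-19 J = 1.06 eV.

1.06 eV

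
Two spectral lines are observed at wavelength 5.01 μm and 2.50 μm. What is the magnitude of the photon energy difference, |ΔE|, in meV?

248 meV

Using E = hc/λ: E₁ = 3.965e-20 J, E₂ = 7.946e-20 J.
|ΔE| = |3.965e-20 − 7.946e-20| = 3.98e-20 J = 248 meV.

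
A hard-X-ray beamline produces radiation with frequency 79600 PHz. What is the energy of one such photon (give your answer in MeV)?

0.329 MeV

Take h = 6.62607015e-34 J·s, 1 eV = 1.602176634e-19 J.
Convert to SI: f = 79600 PHz = 7.96e19 Hz.
Since E = hf for a photon, E = 5.274e-14 J.
Converting to MeV: E = 0.3292 MeV ≈ 0.329 MeV.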